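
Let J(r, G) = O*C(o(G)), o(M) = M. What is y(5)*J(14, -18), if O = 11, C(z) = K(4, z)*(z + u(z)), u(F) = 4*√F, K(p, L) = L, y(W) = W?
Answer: 17820 - 11880*I*√2 ≈ 17820.0 - 16801.0*I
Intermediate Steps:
C(z) = z*(z + 4*√z)
J(r, G) = 11*G*(G + 4*√G) (J(r, G) = 11*(G*(G + 4*√G)) = 11*G*(G + 4*√G))
y(5)*J(14, -18) = 5*(11*(-18)*(-18 + 4*√(-18))) = 5*(11*(-18)*(-18 + 4*(3*I*√2))) = 5*(11*(-18)*(-18 + 12*I*√2)) = 5*(3564 - 2376*I*√2) = 17820 - 11880*I*√2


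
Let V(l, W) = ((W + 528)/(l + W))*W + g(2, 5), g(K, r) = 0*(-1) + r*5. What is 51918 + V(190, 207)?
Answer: 20773516/397 ≈ 52326.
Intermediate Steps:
g(K, r) = 5*r (g(K, r) = 0 + 5*r = 5*r)
V(l, W) = 25 + W*(528 + W)/(W + l) (V(l, W) = ((W + 528)/(l + W))*W + 5*5 = ((528 + W)/(W + l))*W + 25 = W*(528 + W)/(W + l) + 25 = 25 + W*(528 + W)/(W + l))
51918 + V(190, 207) = 51918 + (207² + 25*190 + 553*207)/(207 + 190) = 51918 + (42849 + 4750 + 114471)/397 = 51918 + (1/397)*162070 = 51918 + 162070/397 = 20773516/397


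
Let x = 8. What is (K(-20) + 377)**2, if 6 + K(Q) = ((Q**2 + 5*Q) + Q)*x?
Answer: 6817321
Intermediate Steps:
K(Q) = -6 + 8*Q**2 + 48*Q (K(Q) = -6 + ((Q**2 + 5*Q) + Q)*8 = -6 + (Q**2 + 6*Q)*8 = -6 + (8*Q**2 + 48*Q) = -6 + 8*Q**2 + 48*Q)
(K(-20) + 377)**2 = ((-6 + 8*(-20)**2 + 48*(-20)) + 377)**2 = ((-6 + 8*400 - 960) + 377)**2 = ((-6 + 3200 - 960) + 377)**2 = (2234 + 377)**2 = 2611**2 = 6817321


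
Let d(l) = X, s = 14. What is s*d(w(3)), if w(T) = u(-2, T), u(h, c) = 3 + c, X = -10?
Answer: -140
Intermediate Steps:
w(T) = 3 + T
d(l) = -10
s*d(w(3)) = 14*(-10) = -140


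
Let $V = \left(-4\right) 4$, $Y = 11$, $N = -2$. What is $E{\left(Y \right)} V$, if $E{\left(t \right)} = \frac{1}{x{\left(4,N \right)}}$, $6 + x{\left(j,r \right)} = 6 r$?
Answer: $\frac{8}{9} \approx 0.88889$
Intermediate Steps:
$x{\left(j,r \right)} = -6 + 6 r$
$E{\left(t \right)} = - \frac{1}{18}$ ($E{\left(t \right)} = \frac{1}{-6 + 6 \left(-2\right)} = \frac{1}{-6 - 12} = \frac{1}{-18} = - \frac{1}{18}$)
$V = -16$
$E{\left(Y \right)} V = \left(- \frac{1}{18}\right) \left(-16\right) = \frac{8}{9}$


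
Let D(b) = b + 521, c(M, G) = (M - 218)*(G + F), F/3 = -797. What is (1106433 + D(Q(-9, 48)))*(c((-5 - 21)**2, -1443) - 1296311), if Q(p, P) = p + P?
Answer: -3378855915019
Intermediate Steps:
F = -2391 (F = 3*(-797) = -2391)
c(M, G) = (-2391 + G)*(-218 + M) (c(M, G) = (M - 218)*(G - 2391) = (-218 + M)*(-2391 + G) = (-2391 + G)*(-218 + M))
Q(p, P) = P + p
D(b) = 521 + b
(1106433 + D(Q(-9, 48)))*(c((-5 - 21)**2, -1443) - 1296311) = (1106433 + (521 + (48 - 9)))*((521238 - 2391*(-5 - 21)**2 - 218*(-1443) - 1443*(-5 - 21)**2) - 1296311) = (1106433 + (521 + 39))*((521238 - 2391*(-26)**2 + 314574 - 1443*(-26)**2) - 1296311) = (1106433 + 560)*((521238 - 2391*676 + 314574 - 1443*676) - 1296311) = 1106993*((521238 - 1616316 + 314574 - 975468) - 1296311) = 1106993*(-1755972 - 1296311) = 1106993*(-3052283) = -3378855915019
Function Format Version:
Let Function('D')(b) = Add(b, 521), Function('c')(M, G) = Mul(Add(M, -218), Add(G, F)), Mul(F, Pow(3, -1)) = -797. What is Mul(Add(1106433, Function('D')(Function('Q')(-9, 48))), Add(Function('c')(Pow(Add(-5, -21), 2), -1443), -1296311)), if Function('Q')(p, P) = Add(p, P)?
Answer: -3378855915019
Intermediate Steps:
F = -2391 (F = Mul(3, -797) = -2391)
Function('c')(M, G) = Mul(Add(-2391, G), Add(-218, M)) (Function('c')(M, G) = Mul(Add(M, -218), Add(G, -2391)) = Mul(Add(-218, M), Add(-2391, G)) = Mul(Add(-2391, G), Add(-218, M)))
Function('Q')(p, P) = Add(P, p)
Function('D')(b) = Add(521, b)
Mul(Add(1106433, Function('D')(Function('Q')(-9, 48))), Add(Function('c')(Pow(Add(-5, -21), 2), -1443), -1296311)) = Mul(Add(1106433, Add(521, Add(48, -9))), Add(Add(521238, Mul(-2391, Pow(Add(-5, -21), 2)), Mul(-218, -1443), Mul(-1443, Pow(Add(-5, -21), 2))), -1296311)) = Mul(Add(1106433, Add(521, 39)), Add(Add(521238, Mul(-2391, Pow(-26, 2)), 314574, Mul(-1443, Pow(-26, 2))), -1296311)) = Mul(Add(1106433, 560), Add(Add(521238, Mul(-2391, 676), 314574, Mul(-1443, 676)), -1296311)) = Mul(1106993, Add(Add(521238, -1616316, 314574, -975468), -1296311)) = Mul(1106993, Add(-1755972, -1296311)) = Mul(1106993, -3052283) = -3378855915019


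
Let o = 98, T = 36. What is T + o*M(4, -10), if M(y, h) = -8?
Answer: -748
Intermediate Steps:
T + o*M(4, -10) = 36 + 98*(-8) = 36 - 784 = -748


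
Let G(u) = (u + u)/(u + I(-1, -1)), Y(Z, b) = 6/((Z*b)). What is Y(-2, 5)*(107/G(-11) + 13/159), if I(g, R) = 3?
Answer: -13639/583 ≈ -23.395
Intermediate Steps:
Y(Z, b) = 6/(Z*b) (Y(Z, b) = 6*(1/(Z*b)) = 6/(Z*b))
G(u) = 2*u/(3 + u) (G(u) = (u + u)/(u + 3) = (2*u)/(3 + u) = 2*u/(3 + u))
Y(-2, 5)*(107/G(-11) + 13/159) = (6/(-2*5))*(107/((2*(-11)/(3 - 11))) + 13/159) = (6*(-½)*(⅕))*(107/((2*(-11)/(-8))) + 13*(1/159)) = -3*(107/((2*(-11)*(-⅛))) + 13/159)/5 = -3*(107/(11/4) + 13/159)/5 = -3*(107*(4/11) + 13/159)/5 = -3*(428/11 + 13/159)/5 = -⅗*68195/1749 = -13639/583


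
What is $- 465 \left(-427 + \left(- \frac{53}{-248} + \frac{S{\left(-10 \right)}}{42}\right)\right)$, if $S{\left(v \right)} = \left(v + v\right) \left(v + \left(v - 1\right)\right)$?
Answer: $\frac{1550445}{8} \approx 1.9381 \cdot 10^{5}$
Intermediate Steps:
$S{\left(v \right)} = 2 v \left(-1 + 2 v\right)$ ($S{\left(v \right)} = 2 v \left(v + \left(-1 + v\right)\right) = 2 v \left(-1 + 2 v\right)$)
$- 465 \left(-427 + \left(- \frac{53}{-248} + \frac{S{\left(-10 \right)}}{42}\right)\right) = - 465 \left(-427 - \left(- \frac{53}{248} - \frac{2 \left(-10\right) \left(-1 + 2 \left(-10\right)\right)}{42}\right)\right) = - 465 \left(-427 - \left(- \frac{53}{248} - 2 \left(-10\right) \left(-1 - 20\right) \frac{1}{42}\right)\right) = - 465 \left(-427 + \left(\frac{53}{248} + 2 \left(-10\right) \left(-21\right) \frac{1}{42}\right)\right) = - 465 \left(-427 + \left(\frac{53}{248} + 420 \cdot \frac{1}{42}\right)\right) = - 465 \left(-427 + \left(\frac{53}{248} + 10\right)\right) = - 465 \left(-427 + \frac{2533}{248}\right) = \left(-465\right) \left(- \frac{103363}{248}\right) = \frac{1550445}{8}$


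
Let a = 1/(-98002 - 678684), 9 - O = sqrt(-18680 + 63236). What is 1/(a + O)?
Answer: -5429169506678/26829149830937447 - 1206482285192*sqrt(11139)/26829149830937447 ≈ -0.0049485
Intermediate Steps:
O = 9 - 2*sqrt(11139) (O = 9 - sqrt(-18680 + 63236) = 9 - sqrt(44556) = 9 - 2*sqrt(11139) ≈ -202.08)
a = -1/776686 (a = 1/(-776686) = -1/776686 ≈ -1.2875e-6)
1/(a + O) = 1/(-1/776686 + (9 - 2*sqrt(11139))) = 1/(6990173/776686 - 2*sqrt(11139))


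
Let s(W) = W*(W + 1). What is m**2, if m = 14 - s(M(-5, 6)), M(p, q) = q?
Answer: 784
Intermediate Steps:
s(W) = W*(1 + W)
m = -28 (m = 14 - 6*(1 + 6) = 14 - 6*7 = 14 - 1*42 = 14 - 42 = -28)
m**2 = (-28)**2 = 784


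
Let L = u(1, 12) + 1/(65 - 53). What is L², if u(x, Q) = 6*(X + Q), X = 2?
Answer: 1018081/144 ≈ 7070.0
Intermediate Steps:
u(x, Q) = 12 + 6*Q (u(x, Q) = 6*(2 + Q) = 12 + 6*Q)
L = 1009/12 (L = (12 + 6*12) + 1/(65 - 53) = (12 + 72) + 1/12 = 84 + 1/12 = 1009/12 ≈ 84.083)
L² = (1009/12)² = 1018081/144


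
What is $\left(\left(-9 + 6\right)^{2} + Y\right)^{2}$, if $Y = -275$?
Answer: $70756$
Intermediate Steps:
$\left(\left(-9 + 6\right)^{2} + Y\right)^{2} = \left(\left(-9 + 6\right)^{2} - 275\right)^{2} = \left(\left(-3\right)^{2} - 275\right)^{2} = \left(9 - 275\right)^{2} = \left(-266\right)^{2} = 70756$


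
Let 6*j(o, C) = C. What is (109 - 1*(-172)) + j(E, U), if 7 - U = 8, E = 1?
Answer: 1685/6 ≈ 280.83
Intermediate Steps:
U = -1 (U = 7 - 1*8 = 7 - 8 = -1)
j(o, C) = C/6
(109 - 1*(-172)) + j(E, U) = (109 - 1*(-172)) + (1/6)*(-1) = (109 + 172) - 1/6 = 281 - 1/6 = 1685/6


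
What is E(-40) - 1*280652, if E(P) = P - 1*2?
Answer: -280694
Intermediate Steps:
E(P) = -2 + P (E(P) = P - 2 = -2 + P)
E(-40) - 1*280652 = (-2 - 40) - 1*280652 = -42 - 280652 = -280694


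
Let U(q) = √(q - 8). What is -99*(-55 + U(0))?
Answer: 5445 - 198*I*√2 ≈ 5445.0 - 280.01*I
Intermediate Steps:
U(q) = √(-8 + q)
-99*(-55 + U(0)) = -99*(-55 + √(-8 + 0)) = -99*(-55 + √(-8)) = -99*(-55 + 2*I*√2) = 5445 - 198*I*√2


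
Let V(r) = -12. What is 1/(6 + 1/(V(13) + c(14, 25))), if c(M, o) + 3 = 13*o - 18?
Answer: 292/1753 ≈ 0.16657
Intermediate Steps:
c(M, o) = -21 + 13*o (c(M, o) = -3 + (13*o - 18) = -3 + (-18 + 13*o) = -21 + 13*o)
1/(6 + 1/(V(13) + c(14, 25))) = 1/(6 + 1/(-12 + (-21 + 13*25))) = 1/(6 + 1/(-12 + (-21 + 325))) = 1/(6 + 1/(-12 + 304)) = 1/(6 + 1/292) = 1/(1753/292) = 292/1753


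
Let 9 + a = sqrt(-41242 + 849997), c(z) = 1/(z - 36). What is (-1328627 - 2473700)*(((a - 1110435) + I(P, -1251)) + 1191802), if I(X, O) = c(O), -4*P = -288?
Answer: -398133085922615/1287 - 3802327*sqrt(808755) ≈ -3.1277e+11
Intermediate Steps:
P = 72 (P = -1/4*(-288) = 72)
c(z) = 1/(-36 + z)
I(X, O) = 1/(-36 + O)
a = -9 + sqrt(808755) (a = -9 + sqrt(-41242 + 849997) = -9 + sqrt(808755) ≈ 890.31)
(-1328627 - 2473700)*(((a - 1110435) + I(P, -1251)) + 1191802) = (-1328627 - 2473700)*((((-9 + sqrt(808755)) - 1110435) + 1/(-36 - 1251)) + 1191802) = -3802327*(((-1110444 + sqrt(808755)) + 1/(-1287)) + 1191802) = -3802327*(((-1110444 + sqrt(808755)) - 1/1287) + 1191802) = -3802327*((-1429141429/1287 + sqrt(808755)) + 1191802) = -3802327*(104707745/1287 + sqrt(808755)) = -398133085922615/1287 - 3802327*sqrt(808755)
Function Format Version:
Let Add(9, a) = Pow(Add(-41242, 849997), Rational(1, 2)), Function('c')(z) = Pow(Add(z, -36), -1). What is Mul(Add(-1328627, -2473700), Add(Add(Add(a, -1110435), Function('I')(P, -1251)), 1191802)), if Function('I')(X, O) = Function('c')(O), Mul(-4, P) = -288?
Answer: Add(Rational(-398133085922615, 1287), Mul(-3802327, Pow(808755, Rational(1, 2)))) ≈ -3.1277e+11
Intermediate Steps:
P = 72 (P = Mul(Rational(-1, 4), -288) = 72)
Function('c')(z) = Pow(Add(-36, z), -1)
Function('I')(X, O) = Pow(Add(-36, O), -1)
a = Add(-9, Pow(808755, Rational(1, 2))) (a = Add(-9, Pow(Add(-41242, 849997), Rational(1, 2))) = Add(-9, Pow(808755, Rational(1, 2))) ≈ 890.31)
Mul(Add(-1328627, -2473700), Add(Add(Add(a, -1110435), Function('I')(P, -1251)), 1191802)) = Mul(Add(-1328627, -2473700), Add(Add(Add(Add(-9, Pow(808755, Rational(1, 2))), -1110435), Pow(Add(-36, -1251), -1)), 1191802)) = Mul(-3802327, Add(Add(Add(-1110444, Pow(808755, Rational(1, 2))), Pow(-1287, -1)), 1191802)) = Mul(-3802327, Add(Add(Add(-1110444, Pow(808755, Rational(1, 2))), Rational(-1, 1287)), 1191802)) = Mul(-3802327, Add(Add(Rational(-1429141429, 1287), Pow(808755, Rational(1, 2))), 1191802)) = Mul(-3802327, Add(Rational(104707745, 1287), Pow(808755, Rational(1, 2)))) = Add(Rational(-398133085922615, 1287), Mul(-3802327, Pow(808755, Rational(1, 2))))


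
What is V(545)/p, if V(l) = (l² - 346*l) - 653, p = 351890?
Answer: 53901/175945 ≈ 0.30635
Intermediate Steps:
V(l) = -653 + l² - 346*l
V(545)/p = (-653 + 545² - 346*545)/351890 = (-653 + 297025 - 188570)*(1/351890) = 107802*(1/351890) = 53901/175945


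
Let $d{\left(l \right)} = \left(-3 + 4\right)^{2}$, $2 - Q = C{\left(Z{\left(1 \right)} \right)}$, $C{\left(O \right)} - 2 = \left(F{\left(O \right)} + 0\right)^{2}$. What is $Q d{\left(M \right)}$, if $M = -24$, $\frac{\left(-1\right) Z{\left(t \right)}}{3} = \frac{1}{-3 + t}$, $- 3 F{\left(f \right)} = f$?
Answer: $- \frac{1}{4} \approx -0.25$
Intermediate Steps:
$F{\left(f \right)} = - \frac{f}{3}$
$Z{\left(t \right)} = - \frac{3}{-3 + t}$
$C{\left(O \right)} = 2 + \frac{O^{2}}{9}$ ($C{\left(O \right)} = 2 + \left(- \frac{O}{3} + 0\right)^{2} = 2 + \left(- \frac{O}{3}\right)^{2} = 2 + \frac{O^{2}}{9}$)
$Q = - \frac{1}{4}$ ($Q = 2 - \left(2 + \frac{\left(- \frac{3}{-3 + 1}\right)^{2}}{9}\right) = 2 - \left(2 + \frac{\left(- \frac{3}{-2}\right)^{2}}{9}\right) = 2 - \left(2 + \frac{\left(\left(-3\right) \left(- \frac{1}{2}\right)\right)^{2}}{9}\right) = 2 - \left(2 + \frac{\left(\frac{3}{2}\right)^{2}}{9}\right) = 2 - \left(2 + \frac{1}{9} \cdot \frac{9}{4}\right) = 2 - \left(2 + \frac{1}{4}\right) = 2 - \frac{9}{4} = - \frac{1}{4} \approx -0.25$)
$d{\left(l \right)} = 1$ ($d{\left(l \right)} = 1^{2} = 1$)
$Q d{\left(M \right)} = \left(- \frac{1}{4}\right) 1 = - \frac{1}{4}$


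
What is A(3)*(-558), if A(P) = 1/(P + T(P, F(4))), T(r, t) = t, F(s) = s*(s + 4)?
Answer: -558/35 ≈ -15.943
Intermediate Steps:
F(s) = s*(4 + s)
A(P) = 1/(32 + P) (A(P) = 1/(P + 4*(4 + 4)) = 1/(P + 4*8) = 1/(P + 32) = 1/(32 + P))
A(3)*(-558) = -558/(32 + 3) = -558/35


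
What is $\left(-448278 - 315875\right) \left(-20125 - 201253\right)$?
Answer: $169166662834$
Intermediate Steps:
$\left(-448278 - 315875\right) \left(-20125 - 201253\right) = \left(-764153\right) \left(-221378\right) = 169166662834$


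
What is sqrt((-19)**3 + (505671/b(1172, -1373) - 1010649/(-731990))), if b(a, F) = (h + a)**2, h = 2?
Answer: I*sqrt(1266008540372501116135)/429678130 ≈ 82.808*I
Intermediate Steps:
b(a, F) = (2 + a)**2
sqrt((-19)**3 + (505671/b(1172, -1373) - 1010649/(-731990))) = sqrt((-19)**3 + (505671/((2 + 1172)**2) - 1010649/(-731990))) = sqrt(-6859 + (505671/(1174**2) - 1010649*(-1/731990))) = sqrt(-6859 + (505671/1378276 + 1010649/731990)) = sqrt(-6859 + 881549688207/504442124620) = sqrt(-3459086983080373/504442124620) = I*sqrt(1266008540372501116135)/429678130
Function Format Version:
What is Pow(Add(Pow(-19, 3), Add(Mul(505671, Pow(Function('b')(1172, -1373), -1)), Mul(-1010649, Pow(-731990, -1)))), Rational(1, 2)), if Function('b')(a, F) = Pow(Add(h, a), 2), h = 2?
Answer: Mul(Rational(1, 429678130), I, Pow(1266008540372501116135, Rational(1, 2))) ≈ Mul(82.808, I)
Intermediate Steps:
Function('b')(a, F) = Pow(Add(2, a), 2)
Pow(Add(Pow(-19, 3), Add(Mul(505671, Pow(Function('b')(1172, -1373), -1)), Mul(-1010649, Pow(-731990, -1)))), Rational(1, 2)) = Pow(Add(Pow(-19, 3), Add(Mul(505671, Pow(Pow(Add(2, 1172), 2), -1)), Mul(-1010649, Pow(-731990, -1)))), Rational(1, 2)) = Pow(Add(-6859, Add(Mul(505671, Pow(Pow(1174, 2), -1)), Mul(-1010649, Rational(-1, 731990)))), Rational(1, 2)) = Pow(Add(-6859, Add(Mul(505671, Pow(1378276, -1)), Rational(1010649, 731990))), Rational(1, 2)) = Pow(Add(-6859, Add(Mul(505671, Rational(1, 1378276)), Rational(1010649, 731990))), Rational(1, 2)) = Pow(Add(-6859, Add(Rational(505671, 1378276), Rational(1010649, 731990))), Rational(1, 2)) = Pow(Add(-6859, Rational(881549688207, 504442124620)), Rational(1, 2)) = Pow(Rational(-3459086983080373, 504442124620), Rational(1, 2)) = Mul(Rational(1, 429678130), I, Pow(1266008540372501116135, Rational(1, 2)))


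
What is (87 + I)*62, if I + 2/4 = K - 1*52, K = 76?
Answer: 6851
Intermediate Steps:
I = 47/2 (I = -½ + (76 - 1*52) = -½ + (76 - 52) = -½ + 24 = 47/2 ≈ 23.500)
(87 + I)*62 = (87 + 47/2)*62 = (221/2)*62 = 6851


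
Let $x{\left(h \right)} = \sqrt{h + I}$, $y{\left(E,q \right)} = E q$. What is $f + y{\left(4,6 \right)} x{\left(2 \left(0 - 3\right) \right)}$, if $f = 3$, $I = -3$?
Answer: $3 + 72 i \approx 3.0 + 72.0 i$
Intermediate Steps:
$x{\left(h \right)} = \sqrt{-3 + h}$ ($x{\left(h \right)} = \sqrt{h - 3} = \sqrt{-3 + h}$)
$f + y{\left(4,6 \right)} x{\left(2 \left(0 - 3\right) \right)} = 3 + 4 \cdot 6 \sqrt{-3 + 2 \left(0 - 3\right)} = 3 + 24 \sqrt{-3 + 2 \left(-3\right)} = 3 + 24 \sqrt{-3 - 6} = 3 + 24 \sqrt{-9} = 3 + 24 \cdot 3 i = 3 + 72 i$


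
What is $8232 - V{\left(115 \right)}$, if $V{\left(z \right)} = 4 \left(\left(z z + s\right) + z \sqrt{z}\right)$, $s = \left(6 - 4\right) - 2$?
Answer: $-44668 - 460 \sqrt{115} \approx -49601.0$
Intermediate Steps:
$s = 0$ ($s = 2 - 2 = 0$)
$V{\left(z \right)} = 4 z^{2} + 4 z^{\frac{3}{2}}$ ($V{\left(z \right)} = 4 \left(\left(z z + 0\right) + z \sqrt{z}\right) = 4 \left(\left(z^{2} + 0\right) + z^{\frac{3}{2}}\right) = 4 \left(z^{2} + z^{\frac{3}{2}}\right) = 4 z^{2} + 4 z^{\frac{3}{2}}$)
$8232 - V{\left(115 \right)} = 8232 - \left(4 \cdot 115^{2} + 4 \cdot 115^{\frac{3}{2}}\right) = 8232 - \left(4 \cdot 13225 + 4 \cdot 115 \sqrt{115}\right) = 8232 - \left(52900 + 460 \sqrt{115}\right) = -44668 - 460 \sqrt{115}$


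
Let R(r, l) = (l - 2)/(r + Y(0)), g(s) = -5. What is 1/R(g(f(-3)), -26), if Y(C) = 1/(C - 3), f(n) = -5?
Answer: 4/21 ≈ 0.19048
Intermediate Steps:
Y(C) = 1/(-3 + C)
R(r, l) = (-2 + l)/(-⅓ + r) (R(r, l) = (l - 2)/(r + 1/(-3 + 0)) = (-2 + l)/(r + 1/(-3)) = (-2 + l)/(r - ⅓) = (-2 + l)/(-⅓ + r))
1/R(g(f(-3)), -26) = 1/(3*(-2 - 26)/(-1 + 3*(-5))) = 1/(3*(-28)/(-1 - 15)) = 1/(3*(-28)/(-16)) = 1/(3*(-1/16)*(-28)) = 1/(21/4) = 4/21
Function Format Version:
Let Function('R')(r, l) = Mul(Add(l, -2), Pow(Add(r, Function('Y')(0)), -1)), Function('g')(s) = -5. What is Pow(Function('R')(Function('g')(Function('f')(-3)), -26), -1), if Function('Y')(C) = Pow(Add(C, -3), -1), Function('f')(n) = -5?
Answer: Rational(4, 21) ≈ 0.19048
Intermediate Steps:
Function('Y')(C) = Pow(Add(-3, C), -1)
Function('R')(r, l) = Mul(Pow(Add(Rational(-1, 3), r), -1), Add(-2, l)) (Function('R')(r, l) = Mul(Add(l, -2), Pow(Add(r, Pow(Add(-3, 0), -1)), -1)) = Mul(Add(-2, l), Pow(Add(r, Pow(-3, -1)), -1)) = Mul(Add(-2, l), Pow(Add(r, Rational(-1, 3)), -1)) = Mul(Add(-2, l), Pow(Add(Rational(-1, 3), r), -1)) = Mul(Pow(Add(Rational(-1, 3), r), -1), Add(-2, l)))
Pow(Function('R')(Function('g')(Function('f')(-3)), -26), -1) = Pow(Mul(3, Pow(Add(-1, Mul(3, -5)), -1), Add(-2, -26)), -1) = Pow(Mul(3, Pow(Add(-1, -15), -1), -28), -1) = Pow(Mul(3, Pow(-16, -1), -28), -1) = Pow(Mul(3, Rational(-1, 16), -28), -1) = Pow(Rational(21, 4), -1) = Rational(4, 21)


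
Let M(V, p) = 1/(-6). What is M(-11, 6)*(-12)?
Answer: 2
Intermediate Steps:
M(V, p) = -⅙
M(-11, 6)*(-12) = -⅙*(-12) = 2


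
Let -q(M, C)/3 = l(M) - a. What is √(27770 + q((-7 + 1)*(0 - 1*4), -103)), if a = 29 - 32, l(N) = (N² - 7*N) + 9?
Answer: √26510 ≈ 162.82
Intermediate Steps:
l(N) = 9 + N² - 7*N
a = -3
q(M, C) = -36 - 3*M² + 21*M (q(M, C) = -3*((9 + M² - 7*M) - 1*(-3)) = -3*((9 + M² - 7*M) + 3) = -3*(12 + M² - 7*M) = -36 - 3*M² + 21*M)
√(27770 + q((-7 + 1)*(0 - 1*4), -103)) = √(27770 + (-36 - 3*(0 - 1*4)²*(-7 + 1)² + 21*((-7 + 1)*(0 - 1*4)))) = √(27770 + (-36 - 3*36*(0 - 4)² + 21*(-6*(0 - 4)))) = √(27770 + (-36 - 3*(-6*(-4))² + 21*(-6*(-4)))) = √(27770 + (-36 - 3*24² + 21*24)) = √(27770 + (-36 - 3*576 + 504)) = √(27770 + (-36 - 1728 + 504)) = √(27770 - 1260) = √26510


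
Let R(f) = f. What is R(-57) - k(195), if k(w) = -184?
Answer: 127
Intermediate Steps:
R(-57) - k(195) = -57 - 1*(-184) = -57 + 184 = 127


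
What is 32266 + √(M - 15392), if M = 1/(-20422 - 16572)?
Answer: 32266 + 3*I*√2340534949234/36994 ≈ 32266.0 + 124.06*I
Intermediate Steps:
M = -1/36994 (M = 1/(-36994) = -1/36994 ≈ -2.7031e-5)
32266 + √(M - 15392) = 32266 + √(-1/36994 - 15392) = 32266 + √(-569411649/36994) = 32266 + 3*I*√2340534949234/36994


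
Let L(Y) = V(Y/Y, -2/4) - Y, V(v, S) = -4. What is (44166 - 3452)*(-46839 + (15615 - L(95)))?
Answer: -1267223250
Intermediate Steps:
L(Y) = -4 - Y
(44166 - 3452)*(-46839 + (15615 - L(95))) = (44166 - 3452)*(-46839 + (15615 - (-4 - 1*95))) = 40714*(-46839 + (15615 - (-4 - 95))) = 40714*(-46839 + (15615 - 1*(-99))) = 40714*(-46839 + (15615 + 99)) = 40714*(-46839 + 15714) = 40714*(-31125) = -1267223250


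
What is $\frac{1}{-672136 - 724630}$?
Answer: $- \frac{1}{1396766} \approx -7.1594 \cdot 10^{-7}$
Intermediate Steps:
$\frac{1}{-672136 - 724630} = \frac{1}{-1396766} = - \frac{1}{1396766}$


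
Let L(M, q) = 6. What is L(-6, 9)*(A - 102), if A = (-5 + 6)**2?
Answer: -606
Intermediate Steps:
A = 1 (A = 1**2 = 1)
L(-6, 9)*(A - 102) = 6*(1 - 102) = 6*(-101) = -606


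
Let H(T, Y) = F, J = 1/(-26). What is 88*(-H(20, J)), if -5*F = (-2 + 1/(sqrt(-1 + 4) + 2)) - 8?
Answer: -704/5 - 88*sqrt(3)/5 ≈ -171.28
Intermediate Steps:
J = -1/26 ≈ -0.038462
F = 2 - 1/(5*(2 + sqrt(3))) (F = -((-2 + 1/(sqrt(-1 + 4) + 2)) - 8)/5 = -((-2 + 1/(sqrt(3) + 2)) - 8)/5 = -((-2 + 1/(2 + sqrt(3))) - 8)/5 = -(-10 + 1/(2 + sqrt(3)))/5 = 2 - 1/(5*(2 + sqrt(3))) ≈ 1.9464)
H(T, Y) = 8/5 + sqrt(3)/5
88*(-H(20, J)) = 88*(-(8/5 + sqrt(3)/5)) = 88*(-8/5 - sqrt(3)/5) = -704/5 - 88*sqrt(3)/5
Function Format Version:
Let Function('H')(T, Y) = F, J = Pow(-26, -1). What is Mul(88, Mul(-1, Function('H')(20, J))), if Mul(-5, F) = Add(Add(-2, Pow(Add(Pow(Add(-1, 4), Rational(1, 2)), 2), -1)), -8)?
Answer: Add(Rational(-704, 5), Mul(Rational(-88, 5), Pow(3, Rational(1, 2)))) ≈ -171.28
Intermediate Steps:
J = Rational(-1, 26) ≈ -0.038462
F = Add(2, Mul(Rational(-1, 5), Pow(Add(2, Pow(3, Rational(1, 2))), -1))) (F = Mul(Rational(-1, 5), Add(Add(-2, Pow(Add(Pow(Add(-1, 4), Rational(1, 2)), 2), -1)), -8)) = Mul(Rational(-1, 5), Add(Add(-2, Pow(Add(Pow(3, Rational(1, 2)), 2), -1)), -8)) = Mul(Rational(-1, 5), Add(Add(-2, Pow(Add(2, Pow(3, Rational(1, 2))), -1)), -8)) = Mul(Rational(-1, 5), Add(-10, Pow(Add(2, Pow(3, Rational(1, 2))), -1))) = Add(2, Mul(Rational(-1, 5), Pow(Add(2, Pow(3, Rational(1, 2))), -1))) ≈ 1.9464)
Function('H')(T, Y) = Add(Rational(8, 5), Mul(Rational(1, 5), Pow(3, Rational(1, 2))))
Mul(88, Mul(-1, Function('H')(20, J))) = Mul(88, Mul(-1, Add(Rational(8, 5), Mul(Rational(1, 5), Pow(3, Rational(1, 2)))))) = Mul(88, Add(Rational(-8, 5), Mul(Rational(-1, 5), Pow(3, Rational(1, 2))))) = Add(Rational(-704, 5), Mul(Rational(-88, 5), Pow(3, Rational(1, 2))))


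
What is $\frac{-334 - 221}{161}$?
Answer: $- \frac{555}{161} \approx -3.4472$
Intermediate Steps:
$\frac{-334 - 221}{161} = \left(-555\right) \frac{1}{161} = - \frac{555}{161}$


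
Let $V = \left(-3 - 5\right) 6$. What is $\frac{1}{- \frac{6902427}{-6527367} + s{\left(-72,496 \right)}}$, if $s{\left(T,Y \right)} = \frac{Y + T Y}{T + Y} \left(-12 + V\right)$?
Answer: $\frac{16473831}{82113047651} \approx 0.00020062$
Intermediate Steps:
$V = -48$ ($V = \left(-8\right) 6 = -48$)
$s{\left(T,Y \right)} = - \frac{60 \left(Y + T Y\right)}{T + Y}$ ($s{\left(T,Y \right)} = \frac{Y + T Y}{T + Y} \left(-12 - 48\right) = \frac{Y + T Y}{T + Y} \left(-60\right) = - \frac{60 \left(Y + T Y\right)}{T + Y}$)
$\frac{1}{- \frac{6902427}{-6527367} + s{\left(-72,496 \right)}} = \frac{1}{- \frac{6902427}{-6527367} - \frac{29760 \left(1 - 72\right)}{-72 + 496}} = \frac{1}{\left(-6902427\right) \left(- \frac{1}{6527367}\right) - 29760 \cdot \frac{1}{424} \left(-71\right)} = \frac{1}{\frac{328687}{310827} - 29760 \cdot \frac{1}{424} \left(-71\right)} = \frac{1}{\frac{328687}{310827} + \frac{264120}{53}} = \frac{1}{\frac{82113047651}{16473831}} = \frac{16473831}{82113047651}$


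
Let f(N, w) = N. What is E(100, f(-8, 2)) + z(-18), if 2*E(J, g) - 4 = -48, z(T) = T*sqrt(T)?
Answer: -22 - 54*I*sqrt(2) ≈ -22.0 - 76.368*I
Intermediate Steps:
z(T) = T**(3/2)
E(J, g) = -22 (E(J, g) = 2 + (1/2)*(-48) = 2 - 24 = -22)
E(100, f(-8, 2)) + z(-18) = -22 + (-18)**(3/2) = -22 - 54*I*sqrt(2)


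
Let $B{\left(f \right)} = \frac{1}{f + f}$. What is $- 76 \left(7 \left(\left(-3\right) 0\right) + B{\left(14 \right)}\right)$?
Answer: $- \frac{19}{7} \approx -2.7143$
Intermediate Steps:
$B{\left(f \right)} = \frac{1}{2 f}$
$- 76 \left(7 \left(\left(-3\right) 0\right) + B{\left(14 \right)}\right) = - 76 \left(7 \left(\left(-3\right) 0\right) + \frac{1}{2 \cdot 14}\right) = - 76 \left(7 \cdot 0 + \frac{1}{2} \cdot \frac{1}{14}\right) = - 76 \left(0 + \frac{1}{28}\right) = \left(-76\right) \frac{1}{28} = - \frac{19}{7}$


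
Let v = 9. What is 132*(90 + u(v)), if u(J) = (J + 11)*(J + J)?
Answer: 59400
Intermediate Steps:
u(J) = 2*J*(11 + J) (u(J) = (11 + J)*(2*J) = 2*J*(11 + J))
132*(90 + u(v)) = 132*(90 + 2*9*(11 + 9)) = 132*(90 + 2*9*20) = 132*(90 + 360) = 132*450 = 59400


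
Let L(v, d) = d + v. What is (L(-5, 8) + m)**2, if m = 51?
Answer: 2916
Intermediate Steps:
(L(-5, 8) + m)**2 = ((8 - 5) + 51)**2 = (3 + 51)**2 = 54**2 = 2916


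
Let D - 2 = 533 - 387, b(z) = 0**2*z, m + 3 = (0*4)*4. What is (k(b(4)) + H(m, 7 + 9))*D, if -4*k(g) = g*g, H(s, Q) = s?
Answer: -444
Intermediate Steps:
m = -3 (m = -3 + (0*4)*4 = -3 + 0*4 = -3 + 0 = -3)
b(z) = 0 (b(z) = 0*z = 0)
k(g) = -g**2/4 (k(g) = -g*g/4 = -g**2/4)
D = 148 (D = 2 + (533 - 387) = 2 + 146 = 148)
(k(b(4)) + H(m, 7 + 9))*D = (-1/4*0**2 - 3)*148 = (-1/4*0 - 3)*148 = (0 - 3)*148 = -3*148 = -444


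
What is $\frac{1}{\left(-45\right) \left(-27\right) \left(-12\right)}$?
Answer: $- \frac{1}{14580} \approx -6.8587 \cdot 10^{-5}$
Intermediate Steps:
$\frac{1}{\left(-45\right) \left(-27\right) \left(-12\right)} = \frac{1}{1215 \left(-12\right)} = \frac{1}{-14580} = - \frac{1}{14580}$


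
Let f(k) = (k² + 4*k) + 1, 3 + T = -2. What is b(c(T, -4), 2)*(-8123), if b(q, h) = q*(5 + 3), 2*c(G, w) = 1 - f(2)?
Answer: 389904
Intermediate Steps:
T = -5 (T = -3 - 2 = -5)
f(k) = 1 + k² + 4*k
c(G, w) = -6 (c(G, w) = (1 - (1 + 2² + 4*2))/2 = (1 - (1 + 4 + 8))/2 = (1 - 1*13)/2 = (1 - 13)/2 = (½)*(-12) = -6)
b(q, h) = 8*q (b(q, h) = q*8 = 8*q)
b(c(T, -4), 2)*(-8123) = (8*(-6))*(-8123) = -48*(-8123) = 389904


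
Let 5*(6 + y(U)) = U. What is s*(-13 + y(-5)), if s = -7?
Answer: 140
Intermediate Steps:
y(U) = -6 + U/5
s*(-13 + y(-5)) = -7*(-13 + (-6 + (⅕)*(-5))) = -7*(-13 + (-6 - 1)) = -7*(-13 - 7) = -7*(-20) = 140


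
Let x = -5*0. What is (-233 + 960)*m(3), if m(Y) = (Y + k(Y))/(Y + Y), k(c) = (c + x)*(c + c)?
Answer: 5089/2 ≈ 2544.5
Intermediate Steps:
x = 0
k(c) = 2*c**2 (k(c) = (c + 0)*(c + c) = c*(2*c) = 2*c**2)
m(Y) = (Y + 2*Y**2)/(2*Y) (m(Y) = (Y + 2*Y**2)/(Y + Y) = (Y + 2*Y**2)/((2*Y)) = (Y + 2*Y**2)*(1/(2*Y)) = (Y + 2*Y**2)/(2*Y))
(-233 + 960)*m(3) = (-233 + 960)*(1/2 + 3) = 727*(7/2) = 5089/2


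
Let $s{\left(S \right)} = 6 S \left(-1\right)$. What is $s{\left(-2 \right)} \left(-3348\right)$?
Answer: $-40176$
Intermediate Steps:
$s{\left(S \right)} = - 6 S$
$s{\left(-2 \right)} \left(-3348\right) = \left(-6\right) \left(-2\right) \left(-3348\right) = 12 \left(-3348\right) = -40176$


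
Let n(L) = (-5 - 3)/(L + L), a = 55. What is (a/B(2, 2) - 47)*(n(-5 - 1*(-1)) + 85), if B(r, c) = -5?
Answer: -4988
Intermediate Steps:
n(L) = -4/L (n(L) = -8*1/(2*L) = -4/L)
(a/B(2, 2) - 47)*(n(-5 - 1*(-1)) + 85) = (55/(-5) - 47)*(-4/(-5 - 1*(-1)) + 85) = (55*(-⅕) - 47)*(-4/(-5 + 1) + 85) = (-11 - 47)*(-4/(-4) + 85) = -58*(-4*(-¼) + 85) = -58*(1 + 85) = -58*86 = -4988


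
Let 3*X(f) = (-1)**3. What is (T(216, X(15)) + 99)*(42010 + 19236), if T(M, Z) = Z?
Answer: 18128816/3 ≈ 6.0429e+6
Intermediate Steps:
X(f) = -1/3 (X(f) = (1/3)*(-1)**3 = (1/3)*(-1) = -1/3)
(T(216, X(15)) + 99)*(42010 + 19236) = (-1/3 + 99)*(42010 + 19236) = (296/3)*61246 = 18128816/3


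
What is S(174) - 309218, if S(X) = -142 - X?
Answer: -309534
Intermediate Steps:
S(174) - 309218 = (-142 - 1*174) - 309218 = (-142 - 174) - 309218 = -316 - 309218 = -309534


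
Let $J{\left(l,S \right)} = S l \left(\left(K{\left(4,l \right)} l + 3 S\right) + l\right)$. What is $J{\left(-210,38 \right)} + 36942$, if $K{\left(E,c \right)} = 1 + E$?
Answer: $9182022$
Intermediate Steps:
$J{\left(l,S \right)} = S l \left(3 S + 6 l\right)$ ($J{\left(l,S \right)} = S l \left(\left(\left(1 + 4\right) l + 3 S\right) + l\right) = S l \left(\left(5 l + 3 S\right) + l\right) = S l \left(\left(3 S + 5 l\right) + l\right) = S l \left(3 S + 6 l\right)$)
$J{\left(-210,38 \right)} + 36942 = 3 \cdot 38 \left(-210\right) \left(38 + 2 \left(-210\right)\right) + 36942 = 3 \cdot 38 \left(-210\right) \left(38 - 420\right) + 36942 = 3 \cdot 38 \left(-210\right) \left(-382\right) + 36942 = 9145080 + 36942 = 9182022$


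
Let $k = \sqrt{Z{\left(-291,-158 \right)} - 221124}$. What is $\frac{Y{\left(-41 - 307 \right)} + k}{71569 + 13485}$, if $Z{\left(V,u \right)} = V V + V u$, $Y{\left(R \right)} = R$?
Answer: $- \frac{174}{42527} + \frac{i \sqrt{90465}}{85054} \approx -0.0040915 + 0.0035363 i$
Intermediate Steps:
$Z{\left(V,u \right)} = V^{2} + V u$
$k = i \sqrt{90465}$ ($k = \sqrt{- 291 \left(-291 - 158\right) - 221124} = \sqrt{\left(-291\right) \left(-449\right) - 221124} = \sqrt{130659 - 221124} = \sqrt{-90465} = i \sqrt{90465} \approx 300.77 i$)
$\frac{Y{\left(-41 - 307 \right)} + k}{71569 + 13485} = \frac{\left(-41 - 307\right) + i \sqrt{90465}}{71569 + 13485} = \frac{\left(-41 - 307\right) + i \sqrt{90465}}{85054} = \left(-348 + i \sqrt{90465}\right) \frac{1}{85054} = - \frac{174}{42527} + \frac{i \sqrt{90465}}{85054}$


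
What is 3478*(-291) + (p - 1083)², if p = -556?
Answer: 1674223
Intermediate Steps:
3478*(-291) + (p - 1083)² = 3478*(-291) + (-556 - 1083)² = -1012098 + (-1639)² = -1012098 + 2686321 = 1674223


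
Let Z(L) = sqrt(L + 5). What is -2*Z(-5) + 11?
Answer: 11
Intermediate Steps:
Z(L) = sqrt(5 + L)
-2*Z(-5) + 11 = -2*sqrt(5 - 5) + 11 = -2*sqrt(0) + 11 = -2*0 + 11 = 0 + 11 = 11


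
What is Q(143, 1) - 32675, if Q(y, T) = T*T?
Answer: -32674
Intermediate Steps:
Q(y, T) = T²
Q(143, 1) - 32675 = 1² - 32675 = 1 - 32675 = -32674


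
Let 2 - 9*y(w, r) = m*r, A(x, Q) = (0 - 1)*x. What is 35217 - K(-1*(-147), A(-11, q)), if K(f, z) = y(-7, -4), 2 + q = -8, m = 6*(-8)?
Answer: 317143/9 ≈ 35238.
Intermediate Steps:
m = -48
q = -10 (q = -2 - 8 = -10)
A(x, Q) = -x
y(w, r) = 2/9 + 16*r/3 (y(w, r) = 2/9 - (-16)*r/3 = 2/9 + 16*r/3)
K(f, z) = -190/9 (K(f, z) = 2/9 + (16/3)*(-4) = 2/9 - 64/3 = -190/9)
35217 - K(-1*(-147), A(-11, q)) = 35217 - 1*(-190/9) = 35217 + 190/9 = 317143/9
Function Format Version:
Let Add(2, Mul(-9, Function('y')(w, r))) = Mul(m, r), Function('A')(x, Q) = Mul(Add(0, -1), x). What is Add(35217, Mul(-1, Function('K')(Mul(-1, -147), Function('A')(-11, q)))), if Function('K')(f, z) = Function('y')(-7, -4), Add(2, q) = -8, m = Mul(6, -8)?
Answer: Rational(317143, 9) ≈ 35238.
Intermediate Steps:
m = -48
q = -10 (q = Add(-2, -8) = -10)
Function('A')(x, Q) = Mul(-1, x)
Function('y')(w, r) = Add(Rational(2, 9), Mul(Rational(16, 3), r)) (Function('y')(w, r) = Add(Rational(2, 9), Mul(Rational(-1, 9), Mul(-48, r))) = Add(Rational(2, 9), Mul(Rational(16, 3), r)))
Function('K')(f, z) = Rational(-190, 9) (Function('K')(f, z) = Add(Rational(2, 9), Mul(Rational(16, 3), -4)) = Add(Rational(2, 9), Rational(-64, 3)) = Rational(-190, 9))
Add(35217, Mul(-1, Function('K')(Mul(-1, -147), Function('A')(-11, q)))) = Add(35217, Mul(-1, Rational(-190, 9))) = Add(35217, Rational(190, 9)) = Rational(317143, 9)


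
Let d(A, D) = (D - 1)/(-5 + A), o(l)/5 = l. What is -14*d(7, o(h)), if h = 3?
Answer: -98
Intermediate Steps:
o(l) = 5*l
d(A, D) = (-1 + D)/(-5 + A)
-14*d(7, o(h)) = -14*(-1 + 5*3)/(-5 + 7) = -14*(-1 + 15)/2 = -7*14 = -14*7 = -98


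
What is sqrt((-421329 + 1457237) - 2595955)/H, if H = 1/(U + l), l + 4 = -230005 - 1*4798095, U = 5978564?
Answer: 950460*I*sqrt(1560047) ≈ 1.1871e+9*I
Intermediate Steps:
l = -5028104 (l = -4 + (-230005 - 1*4798095) = -4 + (-230005 - 4798095) = -4 - 5028100 = -5028104)
H = 1/950460 (H = 1/(5978564 - 5028104) = 1/950460 ≈ 1.0521e-6)
sqrt((-421329 + 1457237) - 2595955)/H = sqrt((-421329 + 1457237) - 2595955)/(1/950460) = sqrt(1035908 - 2595955)*950460 = sqrt(-1560047)*950460 = (I*sqrt(1560047))*950460 = 950460*I*sqrt(1560047)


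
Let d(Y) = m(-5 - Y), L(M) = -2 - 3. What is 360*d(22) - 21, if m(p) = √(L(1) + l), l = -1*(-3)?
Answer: -21 + 360*I*√2 ≈ -21.0 + 509.12*I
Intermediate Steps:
L(M) = -5
l = 3
m(p) = I*√2 (m(p) = √(-5 + 3) = √(-2) = I*√2)
d(Y) = I*√2
360*d(22) - 21 = 360*(I*√2) - 21 = 360*I*√2 - 21 = -21 + 360*I*√2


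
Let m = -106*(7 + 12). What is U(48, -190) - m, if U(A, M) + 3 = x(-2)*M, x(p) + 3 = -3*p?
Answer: 1441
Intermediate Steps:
x(p) = -3 - 3*p
m = -2014 (m = -106*19 = -2014)
U(A, M) = -3 + 3*M (U(A, M) = -3 + (-3 - 3*(-2))*M = -3 + (-3 + 6)*M = -3 + 3*M)
U(48, -190) - m = (-3 + 3*(-190)) - 1*(-2014) = (-3 - 570) + 2014 = -573 + 2014 = 1441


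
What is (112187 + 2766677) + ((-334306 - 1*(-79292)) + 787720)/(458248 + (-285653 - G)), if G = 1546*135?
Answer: 103969640654/36115 ≈ 2.8788e+6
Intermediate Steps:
G = 208710
(112187 + 2766677) + ((-334306 - 1*(-79292)) + 787720)/(458248 + (-285653 - G)) = (112187 + 2766677) + ((-334306 - 1*(-79292)) + 787720)/(458248 + (-285653 - 1*208710)) = 2878864 + ((-334306 + 79292) + 787720)/(458248 + (-285653 - 208710)) = 2878864 + (-255014 + 787720)/(458248 - 494363) = 2878864 + 532706/(-36115) = 2878864 + 532706*(-1/36115) = 2878864 - 532706/36115 = 103969640654/36115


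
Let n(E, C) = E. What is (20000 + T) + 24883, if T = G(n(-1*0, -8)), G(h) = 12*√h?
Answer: 44883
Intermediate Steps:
T = 0 (T = 12*√(-1*0) = 12*√0 = 12*0 = 0)
(20000 + T) + 24883 = (20000 + 0) + 24883 = 20000 + 24883 = 44883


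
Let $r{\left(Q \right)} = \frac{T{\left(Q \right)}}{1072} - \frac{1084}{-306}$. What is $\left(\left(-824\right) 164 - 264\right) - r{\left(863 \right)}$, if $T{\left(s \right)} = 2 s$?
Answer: $- \frac{11104305751}{82008} \approx -1.3541 \cdot 10^{5}$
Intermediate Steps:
$r{\left(Q \right)} = \frac{542}{153} + \frac{Q}{536}$ ($r{\left(Q \right)} = \frac{2 Q}{1072} - \frac{1084}{-306} = 2 Q \frac{1}{1072} - - \frac{542}{153} = \frac{Q}{536} + \frac{542}{153} = \frac{542}{153} + \frac{Q}{536}$)
$\left(\left(-824\right) 164 - 264\right) - r{\left(863 \right)} = \left(\left(-824\right) 164 - 264\right) - \left(\frac{542}{153} + \frac{1}{536} \cdot 863\right) = \left(-135136 - 264\right) - \left(\frac{542}{153} + \frac{863}{536}\right) = -135400 - \frac{422551}{82008} = - \frac{11104305751}{82008}$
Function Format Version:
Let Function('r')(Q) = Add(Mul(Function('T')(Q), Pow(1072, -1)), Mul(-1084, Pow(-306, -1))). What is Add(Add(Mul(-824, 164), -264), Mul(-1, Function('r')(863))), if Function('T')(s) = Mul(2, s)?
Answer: Rational(-11104305751, 82008) ≈ -1.3541e+5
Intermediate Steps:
Function('r')(Q) = Add(Rational(542, 153), Mul(Rational(1, 536), Q)) (Function('r')(Q) = Add(Mul(Mul(2, Q), Pow(1072, -1)), Mul(-1084, Pow(-306, -1))) = Add(Mul(Mul(2, Q), Rational(1, 1072)), Mul(-1084, Rational(-1, 306))) = Add(Mul(Rational(1, 536), Q), Rational(542, 153)) = Add(Rational(542, 153), Mul(Rational(1, 536), Q)))
Add(Add(Mul(-824, 164), -264), Mul(-1, Function('r')(863))) = Add(Add(Mul(-824, 164), -264), Mul(-1, Add(Rational(542, 153), Mul(Rational(1, 536), 863)))) = Add(Add(-135136, -264), Mul(-1, Add(Rational(542, 153), Rational(863, 536)))) = Add(-135400, Mul(-1, Rational(422551, 82008))) = Add(-135400, Rational(-422551, 82008)) = Rational(-11104305751, 82008)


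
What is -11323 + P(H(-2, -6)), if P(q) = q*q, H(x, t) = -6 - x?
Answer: -11307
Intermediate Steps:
P(q) = q²
-11323 + P(H(-2, -6)) = -11323 + (-6 - 1*(-2))² = -11323 + (-6 + 2)² = -11323 + (-4)² = -11323 + 16 = -11307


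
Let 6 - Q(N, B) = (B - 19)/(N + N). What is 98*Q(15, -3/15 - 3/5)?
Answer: 16317/25 ≈ 652.68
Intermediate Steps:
Q(N, B) = 6 - (-19 + B)/(2*N) (Q(N, B) = 6 - (B - 19)/(N + N) = 6 - (-19 + B)/(2*N))
98*Q(15, -3/15 - 3/5) = 98*((½)*(19 - (-3/15 - 3/5) + 12*15)/15) = 98*((½)*(1/15)*(19 - (-3*1/15 - 3*⅕) + 180)) = 98*((½)*(1/15)*(19 - (-⅕ - ⅗) + 180)) = 98*((½)*(1/15)*(19 - 1*(-⅘) + 180)) = 98*((½)*(1/15)*(19 + ⅘ + 180)) = 98*((½)*(1/15)*(999/5)) = 98*(333/50) = 16317/25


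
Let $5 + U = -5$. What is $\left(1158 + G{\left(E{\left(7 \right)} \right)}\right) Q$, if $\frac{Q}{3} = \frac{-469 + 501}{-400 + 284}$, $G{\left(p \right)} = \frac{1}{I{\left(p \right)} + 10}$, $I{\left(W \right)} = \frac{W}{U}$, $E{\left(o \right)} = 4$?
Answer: $- \frac{55589}{58} \approx -958.43$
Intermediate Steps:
$U = -10$ ($U = -5 - 5 = -10$)
$I{\left(W \right)} = - \frac{W}{10}$ ($I{\left(W \right)} = \frac{W}{-10} = W \left(- \frac{1}{10}\right) = - \frac{W}{10}$)
$G{\left(p \right)} = \frac{1}{10 - \frac{p}{10}}$ ($G{\left(p \right)} = \frac{1}{- \frac{p}{10} + 10} = \frac{1}{10 - \frac{p}{10}}$)
$Q = - \frac{24}{29}$ ($Q = 3 \frac{-469 + 501}{-400 + 284} = 3 \frac{32}{-116} = 3 \cdot 32 \left(- \frac{1}{116}\right) = 3 \left(- \frac{8}{29}\right) = - \frac{24}{29} \approx -0.82759$)
$\left(1158 + G{\left(E{\left(7 \right)} \right)}\right) Q = \left(1158 + \frac{10}{100 - 4}\right) \left(- \frac{24}{29}\right) = \left(1158 + \frac{10}{96}\right) \left(- \frac{24}{29}\right) = \left(1158 + 10 \cdot \frac{1}{96}\right) \left(- \frac{24}{29}\right) = \left(1158 + \frac{5}{48}\right) \left(- \frac{24}{29}\right) = \frac{55589}{48} \left(- \frac{24}{29}\right) = - \frac{55589}{58}$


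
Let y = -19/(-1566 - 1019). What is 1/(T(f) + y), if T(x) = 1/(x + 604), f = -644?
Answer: -4136/73 ≈ -56.658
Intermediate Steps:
T(x) = 1/(604 + x)
y = 19/2585 (y = -19/(-2585) = -1/2585*(-19) = 19/2585 ≈ 0.0073501)
1/(T(f) + y) = 1/(1/(604 - 644) + 19/2585) = 1/(1/(-40) + 19/2585) = 1/(-1/40 + 19/2585) = 1/(-73/4136) = -4136/73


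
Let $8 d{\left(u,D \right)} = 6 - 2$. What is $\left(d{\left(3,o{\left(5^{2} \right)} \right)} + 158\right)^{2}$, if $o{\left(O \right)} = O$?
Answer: $\frac{100489}{4} \approx 25122.0$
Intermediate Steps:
$d{\left(u,D \right)} = \frac{1}{2}$ ($d{\left(u,D \right)} = \frac{6 - 2}{8} = \frac{1}{8} \cdot 4 = \frac{1}{2}$)
$\left(d{\left(3,o{\left(5^{2} \right)} \right)} + 158\right)^{2} = \left(\frac{1}{2} + 158\right)^{2} = \left(\frac{317}{2}\right)^{2} = \frac{100489}{4}$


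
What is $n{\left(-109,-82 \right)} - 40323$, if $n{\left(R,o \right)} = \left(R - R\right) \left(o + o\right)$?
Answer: $-40323$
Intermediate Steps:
$n{\left(R,o \right)} = 0$ ($n{\left(R,o \right)} = 0 \cdot 2 o = 0$)
$n{\left(-109,-82 \right)} - 40323 = 0 - 40323 = -40323$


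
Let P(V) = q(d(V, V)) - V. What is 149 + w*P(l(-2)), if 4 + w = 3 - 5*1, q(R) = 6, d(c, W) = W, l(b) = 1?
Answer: 119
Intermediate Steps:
w = -6 (w = -4 + (3 - 5*1) = -4 + (3 - 5) = -4 - 2 = -6)
P(V) = 6 - V
149 + w*P(l(-2)) = 149 - 6*(6 - 1*1) = 149 - 6*(6 - 1) = 149 - 6*5 = 149 - 30 = 119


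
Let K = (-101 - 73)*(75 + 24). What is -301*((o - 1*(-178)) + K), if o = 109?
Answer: 5098639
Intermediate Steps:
K = -17226 (K = -174*99 = -17226)
-301*((o - 1*(-178)) + K) = -301*((109 - 1*(-178)) - 17226) = -301*((109 + 178) - 17226) = -301*(287 - 17226) = -301*(-16939) = 5098639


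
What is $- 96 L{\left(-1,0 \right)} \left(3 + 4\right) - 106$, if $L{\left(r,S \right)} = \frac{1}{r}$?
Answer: $566$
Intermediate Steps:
$- 96 L{\left(-1,0 \right)} \left(3 + 4\right) - 106 = - 96 \frac{3 + 4}{-1} - 106 = - 96 \left(\left(-1\right) 7\right) - 106 = \left(-96\right) \left(-7\right) - 106 = 672 - 106 = 566$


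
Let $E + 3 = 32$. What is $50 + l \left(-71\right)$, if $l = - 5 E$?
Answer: $10345$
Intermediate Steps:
$E = 29$ ($E = -3 + 32 = 29$)
$l = -145$ ($l = \left(-5\right) 29 = -145$)
$50 + l \left(-71\right) = 50 - -10295 = 50 + 10295 = 10345$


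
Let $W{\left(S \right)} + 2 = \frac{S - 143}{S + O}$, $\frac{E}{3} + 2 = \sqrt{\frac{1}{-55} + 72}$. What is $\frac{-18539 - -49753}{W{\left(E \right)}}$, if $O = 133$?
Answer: $- \frac{10844227417}{1112108} - \frac{3230649 \sqrt{217745}}{1112108} \approx -11107.0$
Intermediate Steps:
$E = -6 + \frac{3 \sqrt{217745}}{55}$ ($E = -6 + 3 \sqrt{\frac{1}{-55} + 72} = -6 + 3 \sqrt{- \frac{1}{55} + 72} = -6 + 3 \sqrt{\frac{3959}{55}} = -6 + 3 \frac{\sqrt{217745}}{55} = -6 + \frac{3 \sqrt{217745}}{55} \approx 19.453$)
$W{\left(S \right)} = -2 + \frac{-143 + S}{133 + S}$ ($W{\left(S \right)} = -2 + \frac{S - 143}{S + 133} = -2 + \frac{-143 + S}{133 + S}$)
$\frac{-18539 - -49753}{W{\left(E \right)}} = \frac{-18539 - -49753}{\frac{1}{133 - \left(6 - \frac{3 \sqrt{217745}}{55}\right)} \left(-409 - \left(-6 + \frac{3 \sqrt{217745}}{55}\right)\right)} = \frac{-18539 + 49753}{\frac{1}{127 + \frac{3 \sqrt{217745}}{55}} \left(-409 + \left(6 - \frac{3 \sqrt{217745}}{55}\right)\right)} = \frac{31214}{\frac{1}{127 + \frac{3 \sqrt{217745}}{55}} \left(-403 - \frac{3 \sqrt{217745}}{55}\right)} = 31214 \frac{127 + \frac{3 \sqrt{217745}}{55}}{-403 - \frac{3 \sqrt{217745}}{55}} = \frac{31214 \left(127 + \frac{3 \sqrt{217745}}{55}\right)}{-403 - \frac{3 \sqrt{217745}}{55}}$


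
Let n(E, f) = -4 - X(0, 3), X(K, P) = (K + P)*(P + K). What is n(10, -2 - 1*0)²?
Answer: 169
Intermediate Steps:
X(K, P) = (K + P)² (X(K, P) = (K + P)*(K + P) = (K + P)²)
n(E, f) = -13 (n(E, f) = -4 - (0 + 3)² = -4 - 1*3² = -4 - 1*9 = -4 - 9 = -13)
n(10, -2 - 1*0)² = (-13)² = 169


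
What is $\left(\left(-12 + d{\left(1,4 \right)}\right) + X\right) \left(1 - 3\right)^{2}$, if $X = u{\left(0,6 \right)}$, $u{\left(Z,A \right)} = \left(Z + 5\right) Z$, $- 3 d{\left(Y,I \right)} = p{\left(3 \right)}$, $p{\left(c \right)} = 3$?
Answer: $-52$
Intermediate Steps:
$d{\left(Y,I \right)} = -1$ ($d{\left(Y,I \right)} = \left(- \frac{1}{3}\right) 3 = -1$)
$u{\left(Z,A \right)} = Z \left(5 + Z\right)$ ($u{\left(Z,A \right)} = \left(5 + Z\right) Z = Z \left(5 + Z\right)$)
$X = 0$ ($X = 0 \left(5 + 0\right) = 0 \cdot 5 = 0$)
$\left(\left(-12 + d{\left(1,4 \right)}\right) + X\right) \left(1 - 3\right)^{2} = \left(\left(-12 - 1\right) + 0\right) \left(1 - 3\right)^{2} = \left(-13 + 0\right) \left(-2\right)^{2} = \left(-13\right) 4 = -52$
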